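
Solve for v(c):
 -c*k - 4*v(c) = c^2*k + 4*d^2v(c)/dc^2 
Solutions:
 v(c) = C1*sin(c) + C2*cos(c) - c^2*k/4 - c*k/4 + k/2


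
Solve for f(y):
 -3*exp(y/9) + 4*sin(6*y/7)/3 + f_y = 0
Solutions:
 f(y) = C1 + 27*exp(y/9) + 14*cos(6*y/7)/9


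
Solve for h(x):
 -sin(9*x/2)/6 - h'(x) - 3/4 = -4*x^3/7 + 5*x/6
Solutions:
 h(x) = C1 + x^4/7 - 5*x^2/12 - 3*x/4 + cos(9*x/2)/27


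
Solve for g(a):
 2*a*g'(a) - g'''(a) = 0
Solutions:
 g(a) = C1 + Integral(C2*airyai(2^(1/3)*a) + C3*airybi(2^(1/3)*a), a)


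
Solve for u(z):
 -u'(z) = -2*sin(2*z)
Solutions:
 u(z) = C1 - cos(2*z)


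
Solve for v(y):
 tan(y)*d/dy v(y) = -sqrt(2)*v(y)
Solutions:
 v(y) = C1/sin(y)^(sqrt(2))


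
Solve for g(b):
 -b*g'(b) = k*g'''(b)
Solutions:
 g(b) = C1 + Integral(C2*airyai(b*(-1/k)^(1/3)) + C3*airybi(b*(-1/k)^(1/3)), b)


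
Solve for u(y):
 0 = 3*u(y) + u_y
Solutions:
 u(y) = C1*exp(-3*y)


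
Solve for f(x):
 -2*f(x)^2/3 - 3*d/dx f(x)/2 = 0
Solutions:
 f(x) = 9/(C1 + 4*x)


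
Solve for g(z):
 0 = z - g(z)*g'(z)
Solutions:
 g(z) = -sqrt(C1 + z^2)
 g(z) = sqrt(C1 + z^2)


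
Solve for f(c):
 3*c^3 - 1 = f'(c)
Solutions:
 f(c) = C1 + 3*c^4/4 - c


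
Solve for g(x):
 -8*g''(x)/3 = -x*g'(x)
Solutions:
 g(x) = C1 + C2*erfi(sqrt(3)*x/4)


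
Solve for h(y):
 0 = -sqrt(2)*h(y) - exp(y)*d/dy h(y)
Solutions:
 h(y) = C1*exp(sqrt(2)*exp(-y))


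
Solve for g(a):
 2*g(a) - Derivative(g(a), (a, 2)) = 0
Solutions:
 g(a) = C1*exp(-sqrt(2)*a) + C2*exp(sqrt(2)*a)


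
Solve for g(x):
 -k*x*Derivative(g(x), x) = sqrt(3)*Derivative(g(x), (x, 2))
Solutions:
 g(x) = Piecewise((-sqrt(2)*3^(1/4)*sqrt(pi)*C1*erf(sqrt(2)*3^(3/4)*sqrt(k)*x/6)/(2*sqrt(k)) - C2, (k > 0) | (k < 0)), (-C1*x - C2, True))


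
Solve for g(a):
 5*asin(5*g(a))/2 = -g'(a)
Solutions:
 Integral(1/asin(5*_y), (_y, g(a))) = C1 - 5*a/2


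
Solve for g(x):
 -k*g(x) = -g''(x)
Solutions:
 g(x) = C1*exp(-sqrt(k)*x) + C2*exp(sqrt(k)*x)


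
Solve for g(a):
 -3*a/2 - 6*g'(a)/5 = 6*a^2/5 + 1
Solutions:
 g(a) = C1 - a^3/3 - 5*a^2/8 - 5*a/6


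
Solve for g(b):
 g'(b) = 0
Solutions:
 g(b) = C1


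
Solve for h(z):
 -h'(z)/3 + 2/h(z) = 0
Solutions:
 h(z) = -sqrt(C1 + 12*z)
 h(z) = sqrt(C1 + 12*z)


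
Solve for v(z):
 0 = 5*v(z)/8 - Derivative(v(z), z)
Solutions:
 v(z) = C1*exp(5*z/8)


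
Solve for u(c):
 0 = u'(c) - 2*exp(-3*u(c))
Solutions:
 u(c) = log(C1 + 6*c)/3
 u(c) = log((-3^(1/3) - 3^(5/6)*I)*(C1 + 2*c)^(1/3)/2)
 u(c) = log((-3^(1/3) + 3^(5/6)*I)*(C1 + 2*c)^(1/3)/2)


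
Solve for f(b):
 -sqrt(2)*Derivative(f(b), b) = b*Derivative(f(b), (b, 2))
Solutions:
 f(b) = C1 + C2*b^(1 - sqrt(2))


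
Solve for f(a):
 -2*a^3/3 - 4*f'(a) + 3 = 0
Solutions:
 f(a) = C1 - a^4/24 + 3*a/4


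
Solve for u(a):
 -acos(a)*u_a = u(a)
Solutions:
 u(a) = C1*exp(-Integral(1/acos(a), a))


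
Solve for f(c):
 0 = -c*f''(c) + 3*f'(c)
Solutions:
 f(c) = C1 + C2*c^4


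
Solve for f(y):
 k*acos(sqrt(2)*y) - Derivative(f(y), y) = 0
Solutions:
 f(y) = C1 + k*(y*acos(sqrt(2)*y) - sqrt(2)*sqrt(1 - 2*y^2)/2)


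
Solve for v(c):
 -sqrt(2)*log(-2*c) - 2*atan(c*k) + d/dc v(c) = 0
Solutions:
 v(c) = C1 + sqrt(2)*c*(log(-c) - 1) + sqrt(2)*c*log(2) + 2*Piecewise((c*atan(c*k) - log(c^2*k^2 + 1)/(2*k), Ne(k, 0)), (0, True))


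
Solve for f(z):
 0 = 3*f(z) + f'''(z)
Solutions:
 f(z) = C3*exp(-3^(1/3)*z) + (C1*sin(3^(5/6)*z/2) + C2*cos(3^(5/6)*z/2))*exp(3^(1/3)*z/2)


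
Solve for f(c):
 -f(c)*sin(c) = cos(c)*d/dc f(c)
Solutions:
 f(c) = C1*cos(c)


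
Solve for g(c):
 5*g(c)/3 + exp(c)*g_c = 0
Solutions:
 g(c) = C1*exp(5*exp(-c)/3)


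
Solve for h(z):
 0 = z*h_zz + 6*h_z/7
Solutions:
 h(z) = C1 + C2*z^(1/7)


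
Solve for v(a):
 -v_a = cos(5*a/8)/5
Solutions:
 v(a) = C1 - 8*sin(5*a/8)/25


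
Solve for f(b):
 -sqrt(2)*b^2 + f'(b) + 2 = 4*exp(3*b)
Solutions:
 f(b) = C1 + sqrt(2)*b^3/3 - 2*b + 4*exp(3*b)/3


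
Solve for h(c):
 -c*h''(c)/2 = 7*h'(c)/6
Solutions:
 h(c) = C1 + C2/c^(4/3)


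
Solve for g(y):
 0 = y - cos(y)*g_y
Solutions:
 g(y) = C1 + Integral(y/cos(y), y)


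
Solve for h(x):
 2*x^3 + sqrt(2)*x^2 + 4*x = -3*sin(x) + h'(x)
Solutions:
 h(x) = C1 + x^4/2 + sqrt(2)*x^3/3 + 2*x^2 - 3*cos(x)


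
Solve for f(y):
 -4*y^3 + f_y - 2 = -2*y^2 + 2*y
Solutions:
 f(y) = C1 + y^4 - 2*y^3/3 + y^2 + 2*y


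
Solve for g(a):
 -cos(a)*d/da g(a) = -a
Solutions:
 g(a) = C1 + Integral(a/cos(a), a)


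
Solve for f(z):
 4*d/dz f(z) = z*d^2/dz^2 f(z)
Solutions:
 f(z) = C1 + C2*z^5


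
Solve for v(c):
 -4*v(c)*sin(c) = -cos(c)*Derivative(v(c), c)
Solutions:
 v(c) = C1/cos(c)^4


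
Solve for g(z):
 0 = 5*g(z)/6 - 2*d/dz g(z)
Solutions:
 g(z) = C1*exp(5*z/12)


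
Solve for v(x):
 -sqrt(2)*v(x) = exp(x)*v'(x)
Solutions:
 v(x) = C1*exp(sqrt(2)*exp(-x))


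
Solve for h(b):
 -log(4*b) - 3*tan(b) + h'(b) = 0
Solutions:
 h(b) = C1 + b*log(b) - b + 2*b*log(2) - 3*log(cos(b))


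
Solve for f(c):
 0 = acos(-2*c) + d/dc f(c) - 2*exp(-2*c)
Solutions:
 f(c) = C1 - c*acos(-2*c) - sqrt(1 - 4*c^2)/2 - exp(-2*c)


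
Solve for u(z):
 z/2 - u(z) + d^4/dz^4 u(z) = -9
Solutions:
 u(z) = C1*exp(-z) + C2*exp(z) + C3*sin(z) + C4*cos(z) + z/2 + 9


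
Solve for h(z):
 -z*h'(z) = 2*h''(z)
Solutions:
 h(z) = C1 + C2*erf(z/2)


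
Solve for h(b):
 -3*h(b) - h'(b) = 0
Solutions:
 h(b) = C1*exp(-3*b)


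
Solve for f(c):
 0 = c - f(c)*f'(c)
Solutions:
 f(c) = -sqrt(C1 + c^2)
 f(c) = sqrt(C1 + c^2)


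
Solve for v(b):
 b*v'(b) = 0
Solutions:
 v(b) = C1


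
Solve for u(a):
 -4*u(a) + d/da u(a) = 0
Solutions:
 u(a) = C1*exp(4*a)


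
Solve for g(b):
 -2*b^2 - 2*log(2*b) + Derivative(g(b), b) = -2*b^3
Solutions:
 g(b) = C1 - b^4/2 + 2*b^3/3 + 2*b*log(b) - 2*b + b*log(4)


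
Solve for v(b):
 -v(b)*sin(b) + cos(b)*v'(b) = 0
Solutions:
 v(b) = C1/cos(b)


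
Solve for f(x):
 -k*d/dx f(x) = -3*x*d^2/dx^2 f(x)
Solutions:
 f(x) = C1 + x^(re(k)/3 + 1)*(C2*sin(log(x)*Abs(im(k))/3) + C3*cos(log(x)*im(k)/3))


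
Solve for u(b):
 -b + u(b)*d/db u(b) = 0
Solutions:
 u(b) = -sqrt(C1 + b^2)
 u(b) = sqrt(C1 + b^2)


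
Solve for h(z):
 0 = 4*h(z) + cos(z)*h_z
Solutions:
 h(z) = C1*(sin(z)^2 - 2*sin(z) + 1)/(sin(z)^2 + 2*sin(z) + 1)


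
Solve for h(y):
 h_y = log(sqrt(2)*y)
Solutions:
 h(y) = C1 + y*log(y) - y + y*log(2)/2


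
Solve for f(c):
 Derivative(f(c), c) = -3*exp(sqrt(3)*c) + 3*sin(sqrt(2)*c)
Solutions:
 f(c) = C1 - sqrt(3)*exp(sqrt(3)*c) - 3*sqrt(2)*cos(sqrt(2)*c)/2


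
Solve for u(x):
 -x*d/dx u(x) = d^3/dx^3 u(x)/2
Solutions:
 u(x) = C1 + Integral(C2*airyai(-2^(1/3)*x) + C3*airybi(-2^(1/3)*x), x)


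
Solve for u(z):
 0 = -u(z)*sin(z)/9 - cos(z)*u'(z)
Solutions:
 u(z) = C1*cos(z)^(1/9)


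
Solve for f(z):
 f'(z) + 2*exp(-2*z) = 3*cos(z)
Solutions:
 f(z) = C1 + 3*sin(z) + exp(-2*z)


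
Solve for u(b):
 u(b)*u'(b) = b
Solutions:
 u(b) = -sqrt(C1 + b^2)
 u(b) = sqrt(C1 + b^2)


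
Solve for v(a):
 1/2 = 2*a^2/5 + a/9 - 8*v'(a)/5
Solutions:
 v(a) = C1 + a^3/12 + 5*a^2/144 - 5*a/16


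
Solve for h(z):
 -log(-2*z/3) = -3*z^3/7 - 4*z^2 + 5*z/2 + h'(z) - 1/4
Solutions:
 h(z) = C1 + 3*z^4/28 + 4*z^3/3 - 5*z^2/4 - z*log(-z) + z*(-log(2) + log(3) + 5/4)


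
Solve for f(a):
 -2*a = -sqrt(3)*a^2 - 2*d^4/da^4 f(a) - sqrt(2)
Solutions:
 f(a) = C1 + C2*a + C3*a^2 + C4*a^3 - sqrt(3)*a^6/720 + a^5/120 - sqrt(2)*a^4/48


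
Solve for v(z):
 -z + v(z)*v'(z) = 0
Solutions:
 v(z) = -sqrt(C1 + z^2)
 v(z) = sqrt(C1 + z^2)


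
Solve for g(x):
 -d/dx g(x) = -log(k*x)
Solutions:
 g(x) = C1 + x*log(k*x) - x


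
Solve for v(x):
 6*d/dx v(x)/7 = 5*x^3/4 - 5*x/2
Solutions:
 v(x) = C1 + 35*x^4/96 - 35*x^2/24


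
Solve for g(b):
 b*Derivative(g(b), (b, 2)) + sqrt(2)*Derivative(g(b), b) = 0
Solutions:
 g(b) = C1 + C2*b^(1 - sqrt(2))


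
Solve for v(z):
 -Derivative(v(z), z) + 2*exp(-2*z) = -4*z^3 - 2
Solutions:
 v(z) = C1 + z^4 + 2*z - exp(-2*z)


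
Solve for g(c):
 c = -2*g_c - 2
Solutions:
 g(c) = C1 - c^2/4 - c


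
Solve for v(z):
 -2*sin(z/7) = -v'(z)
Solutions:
 v(z) = C1 - 14*cos(z/7)


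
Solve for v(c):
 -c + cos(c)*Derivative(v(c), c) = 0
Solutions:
 v(c) = C1 + Integral(c/cos(c), c)


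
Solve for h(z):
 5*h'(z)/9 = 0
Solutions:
 h(z) = C1


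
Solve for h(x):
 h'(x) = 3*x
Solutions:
 h(x) = C1 + 3*x^2/2


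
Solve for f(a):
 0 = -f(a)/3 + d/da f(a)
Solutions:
 f(a) = C1*exp(a/3)


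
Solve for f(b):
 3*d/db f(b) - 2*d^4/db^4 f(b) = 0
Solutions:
 f(b) = C1 + C4*exp(2^(2/3)*3^(1/3)*b/2) + (C2*sin(2^(2/3)*3^(5/6)*b/4) + C3*cos(2^(2/3)*3^(5/6)*b/4))*exp(-2^(2/3)*3^(1/3)*b/4)


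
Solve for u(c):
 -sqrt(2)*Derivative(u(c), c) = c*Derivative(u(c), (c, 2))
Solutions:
 u(c) = C1 + C2*c^(1 - sqrt(2))


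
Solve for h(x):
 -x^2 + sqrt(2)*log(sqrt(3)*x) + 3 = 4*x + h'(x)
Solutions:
 h(x) = C1 - x^3/3 - 2*x^2 + sqrt(2)*x*log(x) - sqrt(2)*x + sqrt(2)*x*log(3)/2 + 3*x


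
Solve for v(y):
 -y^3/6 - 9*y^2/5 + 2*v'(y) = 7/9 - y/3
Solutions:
 v(y) = C1 + y^4/48 + 3*y^3/10 - y^2/12 + 7*y/18


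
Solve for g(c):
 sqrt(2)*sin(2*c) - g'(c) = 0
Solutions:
 g(c) = C1 - sqrt(2)*cos(2*c)/2


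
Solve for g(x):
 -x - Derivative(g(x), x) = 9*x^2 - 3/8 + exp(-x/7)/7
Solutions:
 g(x) = C1 - 3*x^3 - x^2/2 + 3*x/8 + exp(-x/7)


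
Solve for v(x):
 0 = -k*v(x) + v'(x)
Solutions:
 v(x) = C1*exp(k*x)


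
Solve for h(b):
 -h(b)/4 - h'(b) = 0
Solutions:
 h(b) = C1*exp(-b/4)


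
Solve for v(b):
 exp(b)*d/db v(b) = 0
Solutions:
 v(b) = C1


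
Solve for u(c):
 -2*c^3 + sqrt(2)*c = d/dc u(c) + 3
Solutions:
 u(c) = C1 - c^4/2 + sqrt(2)*c^2/2 - 3*c


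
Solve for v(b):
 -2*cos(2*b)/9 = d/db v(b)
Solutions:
 v(b) = C1 - sin(2*b)/9


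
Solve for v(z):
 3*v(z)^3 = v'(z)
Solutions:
 v(z) = -sqrt(2)*sqrt(-1/(C1 + 3*z))/2
 v(z) = sqrt(2)*sqrt(-1/(C1 + 3*z))/2


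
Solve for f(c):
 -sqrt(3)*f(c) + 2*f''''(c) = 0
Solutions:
 f(c) = C1*exp(-2^(3/4)*3^(1/8)*c/2) + C2*exp(2^(3/4)*3^(1/8)*c/2) + C3*sin(2^(3/4)*3^(1/8)*c/2) + C4*cos(2^(3/4)*3^(1/8)*c/2)


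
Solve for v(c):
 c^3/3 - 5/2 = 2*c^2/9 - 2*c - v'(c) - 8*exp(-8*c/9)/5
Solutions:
 v(c) = C1 - c^4/12 + 2*c^3/27 - c^2 + 5*c/2 + 9*exp(-8*c/9)/5


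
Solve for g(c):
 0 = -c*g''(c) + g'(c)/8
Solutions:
 g(c) = C1 + C2*c^(9/8)


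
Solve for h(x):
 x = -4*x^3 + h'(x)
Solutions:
 h(x) = C1 + x^4 + x^2/2


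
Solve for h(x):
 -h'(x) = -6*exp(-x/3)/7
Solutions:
 h(x) = C1 - 18*exp(-x/3)/7


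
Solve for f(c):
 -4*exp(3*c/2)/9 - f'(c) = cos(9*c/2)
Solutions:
 f(c) = C1 - 8*exp(3*c/2)/27 - 2*sin(9*c/2)/9


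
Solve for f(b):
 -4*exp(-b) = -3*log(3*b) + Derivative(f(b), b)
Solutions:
 f(b) = C1 + 3*b*log(b) + 3*b*(-1 + log(3)) + 4*exp(-b)


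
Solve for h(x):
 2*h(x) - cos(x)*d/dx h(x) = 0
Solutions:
 h(x) = C1*(sin(x) + 1)/(sin(x) - 1)


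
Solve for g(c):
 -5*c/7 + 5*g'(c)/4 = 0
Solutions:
 g(c) = C1 + 2*c^2/7


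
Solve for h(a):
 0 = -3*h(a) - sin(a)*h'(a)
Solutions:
 h(a) = C1*(cos(a) + 1)^(3/2)/(cos(a) - 1)^(3/2)


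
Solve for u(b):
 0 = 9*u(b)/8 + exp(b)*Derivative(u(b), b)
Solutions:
 u(b) = C1*exp(9*exp(-b)/8)


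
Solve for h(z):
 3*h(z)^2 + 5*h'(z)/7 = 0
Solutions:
 h(z) = 5/(C1 + 21*z)


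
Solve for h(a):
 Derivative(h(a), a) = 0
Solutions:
 h(a) = C1


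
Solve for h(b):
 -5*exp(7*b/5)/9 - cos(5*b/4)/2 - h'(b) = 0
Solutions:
 h(b) = C1 - 25*exp(7*b/5)/63 - 2*sin(5*b/4)/5


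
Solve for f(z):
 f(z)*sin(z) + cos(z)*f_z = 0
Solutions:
 f(z) = C1*cos(z)


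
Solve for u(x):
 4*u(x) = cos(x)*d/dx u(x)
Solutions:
 u(x) = C1*(sin(x)^2 + 2*sin(x) + 1)/(sin(x)^2 - 2*sin(x) + 1)


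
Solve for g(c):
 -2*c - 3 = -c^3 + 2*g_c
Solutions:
 g(c) = C1 + c^4/8 - c^2/2 - 3*c/2


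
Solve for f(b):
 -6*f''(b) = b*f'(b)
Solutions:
 f(b) = C1 + C2*erf(sqrt(3)*b/6)


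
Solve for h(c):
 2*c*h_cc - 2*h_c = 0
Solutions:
 h(c) = C1 + C2*c^2


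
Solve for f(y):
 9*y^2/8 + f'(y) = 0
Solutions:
 f(y) = C1 - 3*y^3/8


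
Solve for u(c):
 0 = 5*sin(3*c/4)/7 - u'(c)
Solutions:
 u(c) = C1 - 20*cos(3*c/4)/21


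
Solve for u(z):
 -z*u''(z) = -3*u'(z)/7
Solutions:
 u(z) = C1 + C2*z^(10/7)


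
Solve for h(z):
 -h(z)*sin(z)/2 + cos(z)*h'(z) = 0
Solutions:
 h(z) = C1/sqrt(cos(z))


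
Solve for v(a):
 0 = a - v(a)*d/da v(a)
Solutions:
 v(a) = -sqrt(C1 + a^2)
 v(a) = sqrt(C1 + a^2)


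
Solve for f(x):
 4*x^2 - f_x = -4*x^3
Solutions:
 f(x) = C1 + x^4 + 4*x^3/3


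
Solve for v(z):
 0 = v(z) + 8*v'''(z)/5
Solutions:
 v(z) = C3*exp(-5^(1/3)*z/2) + (C1*sin(sqrt(3)*5^(1/3)*z/4) + C2*cos(sqrt(3)*5^(1/3)*z/4))*exp(5^(1/3)*z/4)


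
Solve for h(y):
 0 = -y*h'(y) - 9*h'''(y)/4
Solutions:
 h(y) = C1 + Integral(C2*airyai(-2^(2/3)*3^(1/3)*y/3) + C3*airybi(-2^(2/3)*3^(1/3)*y/3), y)


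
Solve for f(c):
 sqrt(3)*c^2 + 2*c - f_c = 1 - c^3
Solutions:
 f(c) = C1 + c^4/4 + sqrt(3)*c^3/3 + c^2 - c


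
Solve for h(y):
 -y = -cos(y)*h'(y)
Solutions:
 h(y) = C1 + Integral(y/cos(y), y)


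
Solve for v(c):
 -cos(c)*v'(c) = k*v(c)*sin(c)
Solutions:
 v(c) = C1*exp(k*log(cos(c)))


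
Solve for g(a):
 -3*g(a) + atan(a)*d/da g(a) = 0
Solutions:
 g(a) = C1*exp(3*Integral(1/atan(a), a))


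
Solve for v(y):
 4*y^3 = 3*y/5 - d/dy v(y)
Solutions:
 v(y) = C1 - y^4 + 3*y^2/10


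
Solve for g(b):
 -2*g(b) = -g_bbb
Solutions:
 g(b) = C3*exp(2^(1/3)*b) + (C1*sin(2^(1/3)*sqrt(3)*b/2) + C2*cos(2^(1/3)*sqrt(3)*b/2))*exp(-2^(1/3)*b/2)


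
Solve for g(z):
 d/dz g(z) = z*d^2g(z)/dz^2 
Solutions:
 g(z) = C1 + C2*z^2


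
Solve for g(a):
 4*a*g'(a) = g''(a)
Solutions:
 g(a) = C1 + C2*erfi(sqrt(2)*a)


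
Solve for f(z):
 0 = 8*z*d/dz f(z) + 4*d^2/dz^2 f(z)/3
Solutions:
 f(z) = C1 + C2*erf(sqrt(3)*z)


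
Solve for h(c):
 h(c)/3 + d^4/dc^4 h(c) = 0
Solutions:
 h(c) = (C1*sin(sqrt(2)*3^(3/4)*c/6) + C2*cos(sqrt(2)*3^(3/4)*c/6))*exp(-sqrt(2)*3^(3/4)*c/6) + (C3*sin(sqrt(2)*3^(3/4)*c/6) + C4*cos(sqrt(2)*3^(3/4)*c/6))*exp(sqrt(2)*3^(3/4)*c/6)


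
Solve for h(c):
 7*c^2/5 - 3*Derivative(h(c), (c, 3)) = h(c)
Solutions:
 h(c) = C3*exp(-3^(2/3)*c/3) + 7*c^2/5 + (C1*sin(3^(1/6)*c/2) + C2*cos(3^(1/6)*c/2))*exp(3^(2/3)*c/6)


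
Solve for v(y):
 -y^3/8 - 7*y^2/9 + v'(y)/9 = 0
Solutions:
 v(y) = C1 + 9*y^4/32 + 7*y^3/3


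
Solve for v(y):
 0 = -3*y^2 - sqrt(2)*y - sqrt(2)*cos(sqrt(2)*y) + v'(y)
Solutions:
 v(y) = C1 + y^3 + sqrt(2)*y^2/2 + sin(sqrt(2)*y)


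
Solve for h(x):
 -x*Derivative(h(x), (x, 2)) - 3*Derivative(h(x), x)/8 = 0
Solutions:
 h(x) = C1 + C2*x^(5/8)


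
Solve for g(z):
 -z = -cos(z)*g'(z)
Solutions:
 g(z) = C1 + Integral(z/cos(z), z)


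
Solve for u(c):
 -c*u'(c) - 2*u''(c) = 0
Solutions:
 u(c) = C1 + C2*erf(c/2)


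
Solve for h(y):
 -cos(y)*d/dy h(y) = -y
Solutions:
 h(y) = C1 + Integral(y/cos(y), y)


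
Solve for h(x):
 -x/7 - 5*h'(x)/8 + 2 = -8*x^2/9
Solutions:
 h(x) = C1 + 64*x^3/135 - 4*x^2/35 + 16*x/5


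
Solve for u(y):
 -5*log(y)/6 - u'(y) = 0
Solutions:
 u(y) = C1 - 5*y*log(y)/6 + 5*y/6


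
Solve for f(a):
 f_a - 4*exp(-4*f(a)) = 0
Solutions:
 f(a) = log(-I*(C1 + 16*a)^(1/4))
 f(a) = log(I*(C1 + 16*a)^(1/4))
 f(a) = log(-(C1 + 16*a)^(1/4))
 f(a) = log(C1 + 16*a)/4


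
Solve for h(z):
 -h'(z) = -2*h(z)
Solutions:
 h(z) = C1*exp(2*z)


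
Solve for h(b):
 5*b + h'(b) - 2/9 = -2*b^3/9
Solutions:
 h(b) = C1 - b^4/18 - 5*b^2/2 + 2*b/9


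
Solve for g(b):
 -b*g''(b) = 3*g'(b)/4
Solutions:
 g(b) = C1 + C2*b^(1/4)


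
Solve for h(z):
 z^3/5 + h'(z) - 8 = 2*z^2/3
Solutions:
 h(z) = C1 - z^4/20 + 2*z^3/9 + 8*z


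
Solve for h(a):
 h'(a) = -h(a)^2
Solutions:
 h(a) = 1/(C1 + a)


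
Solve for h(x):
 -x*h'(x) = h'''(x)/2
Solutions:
 h(x) = C1 + Integral(C2*airyai(-2^(1/3)*x) + C3*airybi(-2^(1/3)*x), x)


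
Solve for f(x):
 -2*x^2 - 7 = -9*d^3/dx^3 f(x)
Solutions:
 f(x) = C1 + C2*x + C3*x^2 + x^5/270 + 7*x^3/54


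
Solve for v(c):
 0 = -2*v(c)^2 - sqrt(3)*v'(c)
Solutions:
 v(c) = 3/(C1 + 2*sqrt(3)*c)


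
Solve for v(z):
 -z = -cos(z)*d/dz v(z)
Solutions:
 v(z) = C1 + Integral(z/cos(z), z)


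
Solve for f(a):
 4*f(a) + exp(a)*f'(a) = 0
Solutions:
 f(a) = C1*exp(4*exp(-a))


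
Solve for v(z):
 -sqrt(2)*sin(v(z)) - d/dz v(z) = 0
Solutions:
 v(z) = -acos((-C1 - exp(2*sqrt(2)*z))/(C1 - exp(2*sqrt(2)*z))) + 2*pi
 v(z) = acos((-C1 - exp(2*sqrt(2)*z))/(C1 - exp(2*sqrt(2)*z)))


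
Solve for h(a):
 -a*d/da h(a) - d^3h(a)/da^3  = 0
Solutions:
 h(a) = C1 + Integral(C2*airyai(-a) + C3*airybi(-a), a)


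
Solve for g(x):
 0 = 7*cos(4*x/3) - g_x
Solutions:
 g(x) = C1 + 21*sin(4*x/3)/4


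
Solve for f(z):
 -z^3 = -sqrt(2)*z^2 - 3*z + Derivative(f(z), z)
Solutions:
 f(z) = C1 - z^4/4 + sqrt(2)*z^3/3 + 3*z^2/2


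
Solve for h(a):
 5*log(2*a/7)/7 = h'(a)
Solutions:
 h(a) = C1 + 5*a*log(a)/7 - 5*a*log(7)/7 - 5*a/7 + 5*a*log(2)/7


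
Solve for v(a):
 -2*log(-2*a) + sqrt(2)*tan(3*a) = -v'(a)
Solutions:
 v(a) = C1 + 2*a*log(-a) - 2*a + 2*a*log(2) + sqrt(2)*log(cos(3*a))/3


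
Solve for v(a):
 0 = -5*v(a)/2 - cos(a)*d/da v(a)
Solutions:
 v(a) = C1*(sin(a) - 1)^(5/4)/(sin(a) + 1)^(5/4)


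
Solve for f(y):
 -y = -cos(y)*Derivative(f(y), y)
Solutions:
 f(y) = C1 + Integral(y/cos(y), y)


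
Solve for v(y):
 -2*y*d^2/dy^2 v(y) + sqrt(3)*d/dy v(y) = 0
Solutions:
 v(y) = C1 + C2*y^(sqrt(3)/2 + 1)


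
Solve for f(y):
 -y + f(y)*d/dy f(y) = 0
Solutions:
 f(y) = -sqrt(C1 + y^2)
 f(y) = sqrt(C1 + y^2)


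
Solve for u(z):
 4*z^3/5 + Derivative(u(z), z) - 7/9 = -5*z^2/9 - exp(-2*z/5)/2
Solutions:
 u(z) = C1 - z^4/5 - 5*z^3/27 + 7*z/9 + 5*exp(-2*z/5)/4


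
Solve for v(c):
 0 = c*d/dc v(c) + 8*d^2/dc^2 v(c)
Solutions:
 v(c) = C1 + C2*erf(c/4)


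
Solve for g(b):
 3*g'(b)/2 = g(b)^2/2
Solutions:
 g(b) = -3/(C1 + b)


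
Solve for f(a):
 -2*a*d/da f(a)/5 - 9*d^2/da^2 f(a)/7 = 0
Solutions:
 f(a) = C1 + C2*erf(sqrt(35)*a/15)


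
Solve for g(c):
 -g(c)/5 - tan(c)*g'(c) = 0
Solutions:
 g(c) = C1/sin(c)^(1/5)


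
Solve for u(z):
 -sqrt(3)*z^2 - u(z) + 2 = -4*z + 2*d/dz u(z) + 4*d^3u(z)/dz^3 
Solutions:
 u(z) = C1*exp(-3^(1/3)*z*(-(9 + sqrt(105))^(1/3) + 2*3^(1/3)/(9 + sqrt(105))^(1/3))/12)*sin(3^(1/6)*z*(6/(9 + sqrt(105))^(1/3) + 3^(2/3)*(9 + sqrt(105))^(1/3))/12) + C2*exp(-3^(1/3)*z*(-(9 + sqrt(105))^(1/3) + 2*3^(1/3)/(9 + sqrt(105))^(1/3))/12)*cos(3^(1/6)*z*(6/(9 + sqrt(105))^(1/3) + 3^(2/3)*(9 + sqrt(105))^(1/3))/12) + C3*exp(3^(1/3)*z*(-(9 + sqrt(105))^(1/3) + 2*3^(1/3)/(9 + sqrt(105))^(1/3))/6) - sqrt(3)*z^2 + 4*z + 4*sqrt(3)*z - 8*sqrt(3) - 6


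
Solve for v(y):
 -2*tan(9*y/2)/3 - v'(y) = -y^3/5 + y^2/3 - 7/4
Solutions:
 v(y) = C1 + y^4/20 - y^3/9 + 7*y/4 + 4*log(cos(9*y/2))/27


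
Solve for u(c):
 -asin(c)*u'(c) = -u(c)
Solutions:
 u(c) = C1*exp(Integral(1/asin(c), c))


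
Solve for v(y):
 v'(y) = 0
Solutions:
 v(y) = C1


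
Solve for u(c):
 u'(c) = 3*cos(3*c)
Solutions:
 u(c) = C1 + sin(3*c)


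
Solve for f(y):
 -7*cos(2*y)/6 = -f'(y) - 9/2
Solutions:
 f(y) = C1 - 9*y/2 + 7*sin(2*y)/12


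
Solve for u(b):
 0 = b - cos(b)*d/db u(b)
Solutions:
 u(b) = C1 + Integral(b/cos(b), b)


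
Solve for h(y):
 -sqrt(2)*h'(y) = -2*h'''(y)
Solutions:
 h(y) = C1 + C2*exp(-2^(3/4)*y/2) + C3*exp(2^(3/4)*y/2)


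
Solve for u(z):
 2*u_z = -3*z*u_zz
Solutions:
 u(z) = C1 + C2*z^(1/3)


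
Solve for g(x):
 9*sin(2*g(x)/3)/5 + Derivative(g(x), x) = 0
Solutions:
 9*x/5 + 3*log(cos(2*g(x)/3) - 1)/4 - 3*log(cos(2*g(x)/3) + 1)/4 = C1


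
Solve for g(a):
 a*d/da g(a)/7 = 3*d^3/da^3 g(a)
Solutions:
 g(a) = C1 + Integral(C2*airyai(21^(2/3)*a/21) + C3*airybi(21^(2/3)*a/21), a)


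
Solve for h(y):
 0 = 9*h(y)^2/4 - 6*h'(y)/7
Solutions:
 h(y) = -8/(C1 + 21*y)


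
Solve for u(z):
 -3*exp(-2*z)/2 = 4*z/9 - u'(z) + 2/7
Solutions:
 u(z) = C1 + 2*z^2/9 + 2*z/7 - 3*exp(-2*z)/4


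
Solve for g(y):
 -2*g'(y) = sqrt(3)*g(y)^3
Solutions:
 g(y) = -sqrt(-1/(C1 - sqrt(3)*y))
 g(y) = sqrt(-1/(C1 - sqrt(3)*y))


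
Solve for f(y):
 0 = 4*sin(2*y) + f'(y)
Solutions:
 f(y) = C1 + 2*cos(2*y)


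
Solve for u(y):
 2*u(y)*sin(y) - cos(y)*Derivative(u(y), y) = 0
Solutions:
 u(y) = C1/cos(y)^2


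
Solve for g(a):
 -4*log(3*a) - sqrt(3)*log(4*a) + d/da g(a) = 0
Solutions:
 g(a) = C1 + sqrt(3)*a*log(a) + 4*a*log(a) - 4*a - sqrt(3)*a + a*log(81*2^(2*sqrt(3)))


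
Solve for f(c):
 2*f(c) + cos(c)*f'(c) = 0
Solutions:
 f(c) = C1*(sin(c) - 1)/(sin(c) + 1)


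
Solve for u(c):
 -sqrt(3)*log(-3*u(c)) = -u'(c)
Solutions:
 -sqrt(3)*Integral(1/(log(-_y) + log(3)), (_y, u(c)))/3 = C1 - c


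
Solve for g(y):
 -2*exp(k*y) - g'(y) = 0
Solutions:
 g(y) = C1 - 2*exp(k*y)/k


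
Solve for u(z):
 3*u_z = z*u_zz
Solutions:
 u(z) = C1 + C2*z^4


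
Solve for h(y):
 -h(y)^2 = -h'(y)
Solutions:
 h(y) = -1/(C1 + y)


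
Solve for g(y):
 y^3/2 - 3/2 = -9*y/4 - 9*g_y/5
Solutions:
 g(y) = C1 - 5*y^4/72 - 5*y^2/8 + 5*y/6


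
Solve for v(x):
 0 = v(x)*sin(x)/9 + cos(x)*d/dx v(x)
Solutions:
 v(x) = C1*cos(x)^(1/9)


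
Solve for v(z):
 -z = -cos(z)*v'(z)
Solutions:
 v(z) = C1 + Integral(z/cos(z), z)


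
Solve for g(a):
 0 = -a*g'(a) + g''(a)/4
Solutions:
 g(a) = C1 + C2*erfi(sqrt(2)*a)


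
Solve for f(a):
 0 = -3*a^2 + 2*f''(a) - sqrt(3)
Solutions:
 f(a) = C1 + C2*a + a^4/8 + sqrt(3)*a^2/4


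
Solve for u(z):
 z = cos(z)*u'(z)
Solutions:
 u(z) = C1 + Integral(z/cos(z), z)


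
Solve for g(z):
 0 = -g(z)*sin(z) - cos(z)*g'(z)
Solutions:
 g(z) = C1*cos(z)


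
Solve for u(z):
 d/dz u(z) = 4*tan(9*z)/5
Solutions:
 u(z) = C1 - 4*log(cos(9*z))/45


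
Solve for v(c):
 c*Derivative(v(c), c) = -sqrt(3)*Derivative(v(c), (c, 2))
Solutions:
 v(c) = C1 + C2*erf(sqrt(2)*3^(3/4)*c/6)


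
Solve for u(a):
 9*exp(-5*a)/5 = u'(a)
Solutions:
 u(a) = C1 - 9*exp(-5*a)/25


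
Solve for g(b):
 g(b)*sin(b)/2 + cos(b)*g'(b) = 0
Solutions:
 g(b) = C1*sqrt(cos(b))


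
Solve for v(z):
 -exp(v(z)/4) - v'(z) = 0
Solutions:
 v(z) = 4*log(1/(C1 + z)) + 8*log(2)


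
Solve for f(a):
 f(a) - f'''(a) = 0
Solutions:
 f(a) = C3*exp(a) + (C1*sin(sqrt(3)*a/2) + C2*cos(sqrt(3)*a/2))*exp(-a/2)


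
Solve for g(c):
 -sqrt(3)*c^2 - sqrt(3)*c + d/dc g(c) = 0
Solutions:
 g(c) = C1 + sqrt(3)*c^3/3 + sqrt(3)*c^2/2


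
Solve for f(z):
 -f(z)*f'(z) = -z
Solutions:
 f(z) = -sqrt(C1 + z^2)
 f(z) = sqrt(C1 + z^2)


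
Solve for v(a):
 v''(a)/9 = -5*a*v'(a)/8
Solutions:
 v(a) = C1 + C2*erf(3*sqrt(5)*a/4)


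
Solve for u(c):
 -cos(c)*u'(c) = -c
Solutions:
 u(c) = C1 + Integral(c/cos(c), c)


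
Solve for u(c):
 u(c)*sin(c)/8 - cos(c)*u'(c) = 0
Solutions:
 u(c) = C1/cos(c)^(1/8)


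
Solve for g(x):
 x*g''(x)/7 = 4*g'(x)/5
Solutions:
 g(x) = C1 + C2*x^(33/5)


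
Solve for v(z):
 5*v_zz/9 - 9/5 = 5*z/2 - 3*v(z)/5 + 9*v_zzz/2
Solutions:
 v(z) = C1*exp(z*(-5^(2/3)*(2187*sqrt(4792969) + 4787969)^(1/3) - 500*5^(1/3)/(2187*sqrt(4792969) + 4787969)^(1/3) + 100)/2430)*sin(sqrt(3)*5^(1/3)*z*(-5^(1/3)*(2187*sqrt(4792969) + 4787969)^(1/3) + 500/(2187*sqrt(4792969) + 4787969)^(1/3))/2430) + C2*exp(z*(-5^(2/3)*(2187*sqrt(4792969) + 4787969)^(1/3) - 500*5^(1/3)/(2187*sqrt(4792969) + 4787969)^(1/3) + 100)/2430)*cos(sqrt(3)*5^(1/3)*z*(-5^(1/3)*(2187*sqrt(4792969) + 4787969)^(1/3) + 500/(2187*sqrt(4792969) + 4787969)^(1/3))/2430) + C3*exp(z*(500*5^(1/3)/(2187*sqrt(4792969) + 4787969)^(1/3) + 50 + 5^(2/3)*(2187*sqrt(4792969) + 4787969)^(1/3))/1215) + 25*z/6 + 3


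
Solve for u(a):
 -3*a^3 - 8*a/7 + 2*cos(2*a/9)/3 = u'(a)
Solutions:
 u(a) = C1 - 3*a^4/4 - 4*a^2/7 + 3*sin(2*a/9)


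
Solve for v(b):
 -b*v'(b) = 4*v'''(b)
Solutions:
 v(b) = C1 + Integral(C2*airyai(-2^(1/3)*b/2) + C3*airybi(-2^(1/3)*b/2), b)


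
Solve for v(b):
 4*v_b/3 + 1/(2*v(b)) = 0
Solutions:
 v(b) = -sqrt(C1 - 3*b)/2
 v(b) = sqrt(C1 - 3*b)/2


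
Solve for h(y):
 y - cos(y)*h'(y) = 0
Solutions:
 h(y) = C1 + Integral(y/cos(y), y)


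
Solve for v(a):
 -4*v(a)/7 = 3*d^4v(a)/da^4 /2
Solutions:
 v(a) = (C1*sin(2^(1/4)*21^(3/4)*a/21) + C2*cos(2^(1/4)*21^(3/4)*a/21))*exp(-2^(1/4)*21^(3/4)*a/21) + (C3*sin(2^(1/4)*21^(3/4)*a/21) + C4*cos(2^(1/4)*21^(3/4)*a/21))*exp(2^(1/4)*21^(3/4)*a/21)


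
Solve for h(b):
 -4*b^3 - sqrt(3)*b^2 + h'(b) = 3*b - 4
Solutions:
 h(b) = C1 + b^4 + sqrt(3)*b^3/3 + 3*b^2/2 - 4*b


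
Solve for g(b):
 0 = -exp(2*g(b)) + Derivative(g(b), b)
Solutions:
 g(b) = log(-sqrt(-1/(C1 + b))) - log(2)/2
 g(b) = log(-1/(C1 + b))/2 - log(2)/2


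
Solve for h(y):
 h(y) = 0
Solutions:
 h(y) = 0


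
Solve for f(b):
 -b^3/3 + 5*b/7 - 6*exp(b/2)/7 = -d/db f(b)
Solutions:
 f(b) = C1 + b^4/12 - 5*b^2/14 + 12*exp(b/2)/7


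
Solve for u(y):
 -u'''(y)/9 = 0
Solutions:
 u(y) = C1 + C2*y + C3*y^2


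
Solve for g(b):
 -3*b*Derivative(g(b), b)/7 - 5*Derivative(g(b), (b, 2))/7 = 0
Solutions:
 g(b) = C1 + C2*erf(sqrt(30)*b/10)


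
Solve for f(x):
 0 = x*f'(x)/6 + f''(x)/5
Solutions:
 f(x) = C1 + C2*erf(sqrt(15)*x/6)


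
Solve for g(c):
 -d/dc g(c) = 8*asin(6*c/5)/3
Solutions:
 g(c) = C1 - 8*c*asin(6*c/5)/3 - 4*sqrt(25 - 36*c^2)/9


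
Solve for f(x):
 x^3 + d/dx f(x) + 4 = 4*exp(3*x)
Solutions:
 f(x) = C1 - x^4/4 - 4*x + 4*exp(3*x)/3


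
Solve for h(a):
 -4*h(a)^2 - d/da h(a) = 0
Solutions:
 h(a) = 1/(C1 + 4*a)


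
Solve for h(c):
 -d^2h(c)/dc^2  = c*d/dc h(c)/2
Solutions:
 h(c) = C1 + C2*erf(c/2)


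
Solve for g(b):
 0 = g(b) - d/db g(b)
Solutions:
 g(b) = C1*exp(b)


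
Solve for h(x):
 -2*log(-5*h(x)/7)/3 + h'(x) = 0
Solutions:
 -3*Integral(1/(log(-_y) - log(7) + log(5)), (_y, h(x)))/2 = C1 - x


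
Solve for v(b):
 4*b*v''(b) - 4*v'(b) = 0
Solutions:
 v(b) = C1 + C2*b^2


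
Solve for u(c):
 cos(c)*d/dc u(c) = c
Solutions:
 u(c) = C1 + Integral(c/cos(c), c)


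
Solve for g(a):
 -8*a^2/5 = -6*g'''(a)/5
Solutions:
 g(a) = C1 + C2*a + C3*a^2 + a^5/45


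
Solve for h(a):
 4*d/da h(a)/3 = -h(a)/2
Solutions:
 h(a) = C1*exp(-3*a/8)


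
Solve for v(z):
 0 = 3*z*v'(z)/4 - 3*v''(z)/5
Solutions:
 v(z) = C1 + C2*erfi(sqrt(10)*z/4)


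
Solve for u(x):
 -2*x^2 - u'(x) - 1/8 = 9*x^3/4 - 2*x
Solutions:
 u(x) = C1 - 9*x^4/16 - 2*x^3/3 + x^2 - x/8


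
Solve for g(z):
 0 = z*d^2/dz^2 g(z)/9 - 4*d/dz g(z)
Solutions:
 g(z) = C1 + C2*z^37


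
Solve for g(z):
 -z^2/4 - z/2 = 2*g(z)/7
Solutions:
 g(z) = 7*z*(-z - 2)/8


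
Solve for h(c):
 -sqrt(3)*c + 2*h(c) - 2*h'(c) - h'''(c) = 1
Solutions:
 h(c) = C1*exp(c*(-3*(1 + sqrt(105)/9)^(1/3) + 2/(1 + sqrt(105)/9)^(1/3))/6)*sin(sqrt(3)*c*(2/(1 + sqrt(105)/9)^(1/3) + 3*(1 + sqrt(105)/9)^(1/3))/6) + C2*exp(c*(-3*(1 + sqrt(105)/9)^(1/3) + 2/(1 + sqrt(105)/9)^(1/3))/6)*cos(sqrt(3)*c*(2/(1 + sqrt(105)/9)^(1/3) + 3*(1 + sqrt(105)/9)^(1/3))/6) + C3*exp(c*(-2/(3*(1 + sqrt(105)/9)^(1/3)) + (1 + sqrt(105)/9)^(1/3))) + sqrt(3)*c/2 + 1/2 + sqrt(3)/2


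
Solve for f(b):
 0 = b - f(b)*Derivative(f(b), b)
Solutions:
 f(b) = -sqrt(C1 + b^2)
 f(b) = sqrt(C1 + b^2)


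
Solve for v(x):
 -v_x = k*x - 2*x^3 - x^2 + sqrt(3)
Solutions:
 v(x) = C1 - k*x^2/2 + x^4/2 + x^3/3 - sqrt(3)*x


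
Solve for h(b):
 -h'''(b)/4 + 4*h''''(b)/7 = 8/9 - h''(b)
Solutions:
 h(b) = C1 + C2*b + 4*b^2/9 + (C3*sin(sqrt(1743)*b/32) + C4*cos(sqrt(1743)*b/32))*exp(7*b/32)


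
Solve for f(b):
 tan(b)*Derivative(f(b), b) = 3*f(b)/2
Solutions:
 f(b) = C1*sin(b)^(3/2)


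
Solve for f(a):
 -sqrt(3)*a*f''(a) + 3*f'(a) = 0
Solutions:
 f(a) = C1 + C2*a^(1 + sqrt(3))


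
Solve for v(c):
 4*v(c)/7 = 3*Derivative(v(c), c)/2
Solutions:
 v(c) = C1*exp(8*c/21)


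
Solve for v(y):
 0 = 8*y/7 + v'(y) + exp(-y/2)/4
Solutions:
 v(y) = C1 - 4*y^2/7 + exp(-y/2)/2


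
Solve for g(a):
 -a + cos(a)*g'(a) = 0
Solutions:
 g(a) = C1 + Integral(a/cos(a), a)


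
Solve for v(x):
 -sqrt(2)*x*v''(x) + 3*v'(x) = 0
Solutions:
 v(x) = C1 + C2*x^(1 + 3*sqrt(2)/2)


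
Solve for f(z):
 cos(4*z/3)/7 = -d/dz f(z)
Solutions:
 f(z) = C1 - 3*sin(4*z/3)/28


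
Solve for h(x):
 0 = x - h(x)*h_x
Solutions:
 h(x) = -sqrt(C1 + x^2)
 h(x) = sqrt(C1 + x^2)


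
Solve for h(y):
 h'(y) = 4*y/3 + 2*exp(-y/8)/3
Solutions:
 h(y) = C1 + 2*y^2/3 - 16*exp(-y/8)/3


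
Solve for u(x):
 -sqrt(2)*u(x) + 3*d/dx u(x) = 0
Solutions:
 u(x) = C1*exp(sqrt(2)*x/3)


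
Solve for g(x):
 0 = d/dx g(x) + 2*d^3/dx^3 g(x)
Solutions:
 g(x) = C1 + C2*sin(sqrt(2)*x/2) + C3*cos(sqrt(2)*x/2)


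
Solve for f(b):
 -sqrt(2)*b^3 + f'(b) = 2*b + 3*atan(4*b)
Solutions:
 f(b) = C1 + sqrt(2)*b^4/4 + b^2 + 3*b*atan(4*b) - 3*log(16*b^2 + 1)/8


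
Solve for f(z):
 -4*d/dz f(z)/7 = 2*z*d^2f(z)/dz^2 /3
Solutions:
 f(z) = C1 + C2*z^(1/7)


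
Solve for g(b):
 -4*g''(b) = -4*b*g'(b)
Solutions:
 g(b) = C1 + C2*erfi(sqrt(2)*b/2)


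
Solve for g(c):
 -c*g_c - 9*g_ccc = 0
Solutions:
 g(c) = C1 + Integral(C2*airyai(-3^(1/3)*c/3) + C3*airybi(-3^(1/3)*c/3), c)


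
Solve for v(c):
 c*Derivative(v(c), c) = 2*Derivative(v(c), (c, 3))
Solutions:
 v(c) = C1 + Integral(C2*airyai(2^(2/3)*c/2) + C3*airybi(2^(2/3)*c/2), c)


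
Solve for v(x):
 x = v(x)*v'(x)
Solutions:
 v(x) = -sqrt(C1 + x^2)
 v(x) = sqrt(C1 + x^2)


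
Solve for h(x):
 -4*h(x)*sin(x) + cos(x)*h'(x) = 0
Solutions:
 h(x) = C1/cos(x)^4


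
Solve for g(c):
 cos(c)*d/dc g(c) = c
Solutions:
 g(c) = C1 + Integral(c/cos(c), c)


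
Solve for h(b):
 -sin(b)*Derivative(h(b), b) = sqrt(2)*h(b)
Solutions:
 h(b) = C1*(cos(b) + 1)^(sqrt(2)/2)/(cos(b) - 1)^(sqrt(2)/2)


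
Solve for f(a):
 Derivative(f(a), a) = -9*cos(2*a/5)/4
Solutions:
 f(a) = C1 - 45*sin(2*a/5)/8


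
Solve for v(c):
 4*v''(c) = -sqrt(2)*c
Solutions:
 v(c) = C1 + C2*c - sqrt(2)*c^3/24


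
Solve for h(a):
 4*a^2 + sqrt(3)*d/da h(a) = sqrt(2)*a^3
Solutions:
 h(a) = C1 + sqrt(6)*a^4/12 - 4*sqrt(3)*a^3/9


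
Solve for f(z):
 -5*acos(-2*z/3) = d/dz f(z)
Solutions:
 f(z) = C1 - 5*z*acos(-2*z/3) - 5*sqrt(9 - 4*z^2)/2


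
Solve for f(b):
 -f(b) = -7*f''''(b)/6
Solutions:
 f(b) = C1*exp(-6^(1/4)*7^(3/4)*b/7) + C2*exp(6^(1/4)*7^(3/4)*b/7) + C3*sin(6^(1/4)*7^(3/4)*b/7) + C4*cos(6^(1/4)*7^(3/4)*b/7)


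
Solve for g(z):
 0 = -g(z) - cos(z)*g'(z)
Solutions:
 g(z) = C1*sqrt(sin(z) - 1)/sqrt(sin(z) + 1)


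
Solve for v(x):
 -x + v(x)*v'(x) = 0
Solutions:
 v(x) = -sqrt(C1 + x^2)
 v(x) = sqrt(C1 + x^2)


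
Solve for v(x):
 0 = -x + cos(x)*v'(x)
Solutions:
 v(x) = C1 + Integral(x/cos(x), x)


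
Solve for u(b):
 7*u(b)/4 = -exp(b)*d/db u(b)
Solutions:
 u(b) = C1*exp(7*exp(-b)/4)


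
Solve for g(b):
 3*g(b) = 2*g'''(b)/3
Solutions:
 g(b) = C3*exp(6^(2/3)*b/2) + (C1*sin(3*2^(2/3)*3^(1/6)*b/4) + C2*cos(3*2^(2/3)*3^(1/6)*b/4))*exp(-6^(2/3)*b/4)


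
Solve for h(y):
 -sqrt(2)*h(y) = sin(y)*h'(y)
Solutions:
 h(y) = C1*(cos(y) + 1)^(sqrt(2)/2)/(cos(y) - 1)^(sqrt(2)/2)


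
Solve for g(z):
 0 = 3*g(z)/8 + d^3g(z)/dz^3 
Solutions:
 g(z) = C3*exp(-3^(1/3)*z/2) + (C1*sin(3^(5/6)*z/4) + C2*cos(3^(5/6)*z/4))*exp(3^(1/3)*z/4)


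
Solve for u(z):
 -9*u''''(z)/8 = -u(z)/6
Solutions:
 u(z) = C1*exp(-sqrt(2)*3^(1/4)*z/3) + C2*exp(sqrt(2)*3^(1/4)*z/3) + C3*sin(sqrt(2)*3^(1/4)*z/3) + C4*cos(sqrt(2)*3^(1/4)*z/3)


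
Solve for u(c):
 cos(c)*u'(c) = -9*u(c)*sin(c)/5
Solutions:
 u(c) = C1*cos(c)^(9/5)


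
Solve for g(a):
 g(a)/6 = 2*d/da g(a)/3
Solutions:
 g(a) = C1*exp(a/4)


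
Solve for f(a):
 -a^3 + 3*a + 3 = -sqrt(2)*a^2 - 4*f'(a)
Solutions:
 f(a) = C1 + a^4/16 - sqrt(2)*a^3/12 - 3*a^2/8 - 3*a/4


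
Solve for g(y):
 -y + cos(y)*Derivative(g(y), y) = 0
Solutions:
 g(y) = C1 + Integral(y/cos(y), y)


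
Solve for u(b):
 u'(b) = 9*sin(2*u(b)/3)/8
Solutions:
 -9*b/8 + 3*log(cos(2*u(b)/3) - 1)/4 - 3*log(cos(2*u(b)/3) + 1)/4 = C1


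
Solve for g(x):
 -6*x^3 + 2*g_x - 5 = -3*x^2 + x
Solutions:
 g(x) = C1 + 3*x^4/4 - x^3/2 + x^2/4 + 5*x/2


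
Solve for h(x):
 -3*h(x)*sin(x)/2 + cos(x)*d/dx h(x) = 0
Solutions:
 h(x) = C1/cos(x)^(3/2)


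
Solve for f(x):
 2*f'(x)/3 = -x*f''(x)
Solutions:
 f(x) = C1 + C2*x^(1/3)


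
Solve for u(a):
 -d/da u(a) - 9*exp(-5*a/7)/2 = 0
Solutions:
 u(a) = C1 + 63*exp(-5*a/7)/10


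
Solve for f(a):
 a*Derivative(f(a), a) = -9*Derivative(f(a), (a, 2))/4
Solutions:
 f(a) = C1 + C2*erf(sqrt(2)*a/3)


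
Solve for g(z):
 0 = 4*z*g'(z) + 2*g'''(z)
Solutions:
 g(z) = C1 + Integral(C2*airyai(-2^(1/3)*z) + C3*airybi(-2^(1/3)*z), z)


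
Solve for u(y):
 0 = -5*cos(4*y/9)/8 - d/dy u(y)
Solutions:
 u(y) = C1 - 45*sin(4*y/9)/32


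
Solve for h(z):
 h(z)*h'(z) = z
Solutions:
 h(z) = -sqrt(C1 + z^2)
 h(z) = sqrt(C1 + z^2)


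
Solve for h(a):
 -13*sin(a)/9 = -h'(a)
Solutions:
 h(a) = C1 - 13*cos(a)/9


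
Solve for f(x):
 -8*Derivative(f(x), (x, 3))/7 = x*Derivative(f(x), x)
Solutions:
 f(x) = C1 + Integral(C2*airyai(-7^(1/3)*x/2) + C3*airybi(-7^(1/3)*x/2), x)


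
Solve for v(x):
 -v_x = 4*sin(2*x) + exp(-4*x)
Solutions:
 v(x) = C1 + 2*cos(2*x) + exp(-4*x)/4


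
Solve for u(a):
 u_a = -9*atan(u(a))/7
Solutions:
 Integral(1/atan(_y), (_y, u(a))) = C1 - 9*a/7


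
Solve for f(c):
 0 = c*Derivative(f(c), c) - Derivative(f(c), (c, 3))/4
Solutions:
 f(c) = C1 + Integral(C2*airyai(2^(2/3)*c) + C3*airybi(2^(2/3)*c), c)


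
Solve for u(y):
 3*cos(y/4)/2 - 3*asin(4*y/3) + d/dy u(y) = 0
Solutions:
 u(y) = C1 + 3*y*asin(4*y/3) + 3*sqrt(9 - 16*y^2)/4 - 6*sin(y/4)


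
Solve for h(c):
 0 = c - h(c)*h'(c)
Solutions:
 h(c) = -sqrt(C1 + c^2)
 h(c) = sqrt(C1 + c^2)


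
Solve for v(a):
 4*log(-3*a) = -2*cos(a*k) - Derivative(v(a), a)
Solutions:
 v(a) = C1 - 4*a*log(-a) - 4*a*log(3) + 4*a - 2*Piecewise((sin(a*k)/k, Ne(k, 0)), (a, True))


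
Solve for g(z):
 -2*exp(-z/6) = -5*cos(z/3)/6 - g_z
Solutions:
 g(z) = C1 - 5*sin(z/3)/2 - 12*exp(-z/6)


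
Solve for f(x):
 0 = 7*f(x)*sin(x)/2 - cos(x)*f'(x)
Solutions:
 f(x) = C1/cos(x)^(7/2)


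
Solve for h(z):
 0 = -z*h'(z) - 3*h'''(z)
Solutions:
 h(z) = C1 + Integral(C2*airyai(-3^(2/3)*z/3) + C3*airybi(-3^(2/3)*z/3), z)


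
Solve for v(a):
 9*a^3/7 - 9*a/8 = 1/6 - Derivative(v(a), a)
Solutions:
 v(a) = C1 - 9*a^4/28 + 9*a^2/16 + a/6


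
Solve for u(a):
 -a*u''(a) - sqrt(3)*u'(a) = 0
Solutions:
 u(a) = C1 + C2*a^(1 - sqrt(3))


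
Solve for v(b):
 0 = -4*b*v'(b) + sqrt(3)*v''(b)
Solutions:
 v(b) = C1 + C2*erfi(sqrt(2)*3^(3/4)*b/3)


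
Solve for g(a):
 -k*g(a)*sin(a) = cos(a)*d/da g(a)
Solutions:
 g(a) = C1*exp(k*log(cos(a)))


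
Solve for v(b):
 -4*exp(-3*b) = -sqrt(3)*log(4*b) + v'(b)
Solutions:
 v(b) = C1 + sqrt(3)*b*log(b) + sqrt(3)*b*(-1 + 2*log(2)) + 4*exp(-3*b)/3


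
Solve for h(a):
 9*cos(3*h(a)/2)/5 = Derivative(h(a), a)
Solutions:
 -9*a/5 - log(sin(3*h(a)/2) - 1)/3 + log(sin(3*h(a)/2) + 1)/3 = C1


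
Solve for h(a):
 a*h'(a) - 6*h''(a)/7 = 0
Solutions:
 h(a) = C1 + C2*erfi(sqrt(21)*a/6)


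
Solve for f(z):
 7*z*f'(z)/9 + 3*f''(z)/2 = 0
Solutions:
 f(z) = C1 + C2*erf(sqrt(21)*z/9)


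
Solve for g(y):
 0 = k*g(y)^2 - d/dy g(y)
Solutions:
 g(y) = -1/(C1 + k*y)


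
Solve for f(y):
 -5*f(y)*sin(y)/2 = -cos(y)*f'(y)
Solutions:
 f(y) = C1/cos(y)^(5/2)


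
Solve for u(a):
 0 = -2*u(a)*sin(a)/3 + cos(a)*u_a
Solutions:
 u(a) = C1/cos(a)^(2/3)


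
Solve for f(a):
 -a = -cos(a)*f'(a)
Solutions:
 f(a) = C1 + Integral(a/cos(a), a)


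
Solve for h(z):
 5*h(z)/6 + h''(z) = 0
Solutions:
 h(z) = C1*sin(sqrt(30)*z/6) + C2*cos(sqrt(30)*z/6)


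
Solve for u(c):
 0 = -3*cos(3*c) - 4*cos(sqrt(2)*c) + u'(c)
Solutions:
 u(c) = C1 + sin(3*c) + 2*sqrt(2)*sin(sqrt(2)*c)


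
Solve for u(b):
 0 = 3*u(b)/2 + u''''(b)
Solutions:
 u(b) = (C1*sin(6^(1/4)*b/2) + C2*cos(6^(1/4)*b/2))*exp(-6^(1/4)*b/2) + (C3*sin(6^(1/4)*b/2) + C4*cos(6^(1/4)*b/2))*exp(6^(1/4)*b/2)


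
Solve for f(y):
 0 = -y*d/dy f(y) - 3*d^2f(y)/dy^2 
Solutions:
 f(y) = C1 + C2*erf(sqrt(6)*y/6)


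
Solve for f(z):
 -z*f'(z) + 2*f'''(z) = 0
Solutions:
 f(z) = C1 + Integral(C2*airyai(2^(2/3)*z/2) + C3*airybi(2^(2/3)*z/2), z)


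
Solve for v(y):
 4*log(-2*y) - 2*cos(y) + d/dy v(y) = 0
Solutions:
 v(y) = C1 - 4*y*log(-y) - 4*y*log(2) + 4*y + 2*sin(y)


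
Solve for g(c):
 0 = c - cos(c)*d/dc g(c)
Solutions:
 g(c) = C1 + Integral(c/cos(c), c)


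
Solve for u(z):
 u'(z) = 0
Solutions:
 u(z) = C1


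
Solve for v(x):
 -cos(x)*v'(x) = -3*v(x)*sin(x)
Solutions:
 v(x) = C1/cos(x)^3


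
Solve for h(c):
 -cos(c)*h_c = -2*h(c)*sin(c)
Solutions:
 h(c) = C1/cos(c)^2


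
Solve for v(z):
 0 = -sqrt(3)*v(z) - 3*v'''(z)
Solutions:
 v(z) = C3*exp(-3^(5/6)*z/3) + (C1*sin(3^(1/3)*z/2) + C2*cos(3^(1/3)*z/2))*exp(3^(5/6)*z/6)


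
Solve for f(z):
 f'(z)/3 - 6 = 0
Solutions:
 f(z) = C1 + 18*z


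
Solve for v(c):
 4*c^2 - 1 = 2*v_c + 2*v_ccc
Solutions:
 v(c) = C1 + C2*sin(c) + C3*cos(c) + 2*c^3/3 - 9*c/2


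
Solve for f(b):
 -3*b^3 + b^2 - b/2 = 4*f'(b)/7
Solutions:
 f(b) = C1 - 21*b^4/16 + 7*b^3/12 - 7*b^2/16


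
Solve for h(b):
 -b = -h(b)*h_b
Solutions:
 h(b) = -sqrt(C1 + b^2)
 h(b) = sqrt(C1 + b^2)


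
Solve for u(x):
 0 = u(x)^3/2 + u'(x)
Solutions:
 u(x) = -sqrt(-1/(C1 - x))
 u(x) = sqrt(-1/(C1 - x))


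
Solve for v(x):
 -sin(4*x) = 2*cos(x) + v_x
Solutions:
 v(x) = C1 - 2*sin(x) + cos(4*x)/4


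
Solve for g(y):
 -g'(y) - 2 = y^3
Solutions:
 g(y) = C1 - y^4/4 - 2*y


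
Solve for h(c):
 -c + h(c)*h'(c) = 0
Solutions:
 h(c) = -sqrt(C1 + c^2)
 h(c) = sqrt(C1 + c^2)


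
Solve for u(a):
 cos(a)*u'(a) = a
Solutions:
 u(a) = C1 + Integral(a/cos(a), a)


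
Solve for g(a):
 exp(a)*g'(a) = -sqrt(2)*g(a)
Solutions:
 g(a) = C1*exp(sqrt(2)*exp(-a))


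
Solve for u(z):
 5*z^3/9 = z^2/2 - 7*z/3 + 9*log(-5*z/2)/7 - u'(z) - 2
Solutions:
 u(z) = C1 - 5*z^4/36 + z^3/6 - 7*z^2/6 + 9*z*log(-z)/7 + z*(-23 - 9*log(2) + 9*log(5))/7


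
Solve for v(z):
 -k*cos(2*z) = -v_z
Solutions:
 v(z) = C1 + k*sin(2*z)/2


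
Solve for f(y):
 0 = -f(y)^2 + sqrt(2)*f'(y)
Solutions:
 f(y) = -2/(C1 + sqrt(2)*y)


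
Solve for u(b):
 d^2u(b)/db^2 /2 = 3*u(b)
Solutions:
 u(b) = C1*exp(-sqrt(6)*b) + C2*exp(sqrt(6)*b)


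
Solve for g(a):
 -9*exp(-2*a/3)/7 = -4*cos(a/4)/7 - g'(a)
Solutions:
 g(a) = C1 - 16*sin(a/4)/7 - 27*exp(-2*a/3)/14


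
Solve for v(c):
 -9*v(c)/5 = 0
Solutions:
 v(c) = 0


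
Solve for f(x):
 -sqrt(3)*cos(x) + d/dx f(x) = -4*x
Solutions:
 f(x) = C1 - 2*x^2 + sqrt(3)*sin(x)


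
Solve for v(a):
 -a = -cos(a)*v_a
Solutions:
 v(a) = C1 + Integral(a/cos(a), a)
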